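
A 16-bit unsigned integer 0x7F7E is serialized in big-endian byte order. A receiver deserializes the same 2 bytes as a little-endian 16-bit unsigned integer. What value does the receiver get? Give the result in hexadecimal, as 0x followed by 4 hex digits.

0x7E7F

Stored big-endian, the bytes at ascending addresses are 7F 7E.
Read back as little-endian, the first byte is least significant, giving 0x7E7F.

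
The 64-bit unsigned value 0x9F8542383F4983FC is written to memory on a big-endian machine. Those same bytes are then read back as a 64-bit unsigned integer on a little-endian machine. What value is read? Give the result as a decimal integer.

Stored big-endian, the bytes at ascending addresses are 9F 85 42 38 3F 49 83 FC.
Read back as little-endian, the first byte is least significant, giving 0xFC83493F3842859F.
0xFC83493F3842859F = 18195467455382586783.

18195467455382586783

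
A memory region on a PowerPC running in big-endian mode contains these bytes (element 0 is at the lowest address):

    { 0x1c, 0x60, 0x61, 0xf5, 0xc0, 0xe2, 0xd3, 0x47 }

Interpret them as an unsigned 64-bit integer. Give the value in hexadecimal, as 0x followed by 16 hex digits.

Big-endian stores the most-significant byte at the lowest address.
The bytes are already most-significant first: 0x1C6061F5C0E2D347.

0x1C6061F5C0E2D347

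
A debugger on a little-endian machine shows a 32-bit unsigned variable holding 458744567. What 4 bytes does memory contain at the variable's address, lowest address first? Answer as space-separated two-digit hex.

F7 E2 57 1B

458744567 in hexadecimal, padded to 32 bits, is 0x1B57E2F7.
Split into bytes (most-significant first): 1B 57 E2 F7.
Little-endian stores the least-significant byte at the lowest address.
So at ascending addresses the bytes are F7 E2 57 1B.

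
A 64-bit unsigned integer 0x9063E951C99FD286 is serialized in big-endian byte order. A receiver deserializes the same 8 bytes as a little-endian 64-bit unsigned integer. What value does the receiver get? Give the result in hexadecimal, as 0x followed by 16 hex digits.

0x86D29FC951E96390

Stored big-endian, the bytes at ascending addresses are 90 63 E9 51 C9 9F D2 86.
Read back as little-endian, the first byte is least significant, giving 0x86D29FC951E96390.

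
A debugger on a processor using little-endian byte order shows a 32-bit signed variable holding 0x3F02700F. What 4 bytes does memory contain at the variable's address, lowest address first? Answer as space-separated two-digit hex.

0F 70 02 3F

Split into bytes (most-significant first): 3F 02 70 0F.
Little-endian: lowest address holds the least-significant byte.
So at ascending addresses the bytes are 0F 70 02 3F.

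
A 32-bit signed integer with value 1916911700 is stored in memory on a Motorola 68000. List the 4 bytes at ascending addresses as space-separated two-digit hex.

72 41 C0 54

1916911700 in hexadecimal, padded to 32 bits, is 0x7241C054.
Split into bytes (most-significant first): 72 41 C0 54.
Big-endian: lowest address holds the most-significant byte.
So the memory order matches the most-significant-first order: 72 41 C0 54.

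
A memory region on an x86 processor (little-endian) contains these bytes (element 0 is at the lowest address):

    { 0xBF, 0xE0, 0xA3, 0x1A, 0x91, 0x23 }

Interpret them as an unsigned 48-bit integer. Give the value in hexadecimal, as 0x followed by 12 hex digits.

0x23911AA3E0BF

In little-endian order the low byte comes first in memory.
Reassemble most-significant byte first: 23 91 1A A3 E0 BF → 0x23911AA3E0BF.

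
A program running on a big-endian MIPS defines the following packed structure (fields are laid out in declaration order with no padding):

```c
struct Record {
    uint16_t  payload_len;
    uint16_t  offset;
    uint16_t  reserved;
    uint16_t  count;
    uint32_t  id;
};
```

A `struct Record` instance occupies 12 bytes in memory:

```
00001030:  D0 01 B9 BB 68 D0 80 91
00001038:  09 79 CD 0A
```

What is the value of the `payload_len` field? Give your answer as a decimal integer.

`payload_len` is the first field, at byte offset 0, occupying 2 bytes.
Bytes at offsets 0..1: D0 01.
In big-endian order the high byte comes first in memory.
The bytes are already most-significant first: 0xD001.
0xD001 = 53249.

53249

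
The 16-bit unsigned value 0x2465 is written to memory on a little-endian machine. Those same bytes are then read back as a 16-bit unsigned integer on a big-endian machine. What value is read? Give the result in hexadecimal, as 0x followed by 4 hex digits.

Stored little-endian, the bytes at ascending addresses are 65 24.
Read back as big-endian, the last byte is least significant, giving 0x6524.

0x6524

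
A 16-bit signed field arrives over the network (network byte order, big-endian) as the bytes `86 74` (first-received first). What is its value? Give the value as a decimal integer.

-31116

In big-endian order the high byte comes first in memory.
The bytes are already most-significant first: 0x8674.
Top bit is set, so as a signed 16-bit value this is 0x8674 − 2^16 = -31116.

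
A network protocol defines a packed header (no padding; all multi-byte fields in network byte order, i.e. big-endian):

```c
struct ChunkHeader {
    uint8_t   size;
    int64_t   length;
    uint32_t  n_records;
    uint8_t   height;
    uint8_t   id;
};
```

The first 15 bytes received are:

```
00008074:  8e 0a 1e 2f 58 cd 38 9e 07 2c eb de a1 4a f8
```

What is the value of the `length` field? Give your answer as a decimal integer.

`length` follows `size` (1 byte), so it starts at byte offset 1 and occupies 8 bytes.
Bytes at offsets 1..8: 0A 1E 2F 58 CD 38 9E 07.
Big-endian: lowest address holds the most-significant byte.
The bytes are already most-significant first: 0x0A1E2F58CD389E07.
0x0A1E2F58CD389E07 = 729072248127266311.

729072248127266311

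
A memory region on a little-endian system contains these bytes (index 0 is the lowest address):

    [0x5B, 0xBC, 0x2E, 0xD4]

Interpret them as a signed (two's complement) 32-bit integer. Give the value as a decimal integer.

In little-endian order the low byte comes first in memory.
Reassemble most-significant byte first: D4 2E BC 5B → 0xD42EBC5B.
Top bit is set, so as a signed 32-bit value this is 0xD42EBC5B − 2^32 = -735134629.

-735134629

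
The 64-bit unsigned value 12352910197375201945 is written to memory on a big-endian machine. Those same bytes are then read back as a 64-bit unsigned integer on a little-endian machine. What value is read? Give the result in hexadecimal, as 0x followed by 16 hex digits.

0x9972D940605A6EAB

12352910197375201945 in 64-bit hexadecimal is 0xAB6E5A6040D97299.
Stored big-endian, the bytes at ascending addresses are AB 6E 5A 60 40 D9 72 99.
Read back as little-endian, the first byte is least significant, giving 0x9972D940605A6EAB.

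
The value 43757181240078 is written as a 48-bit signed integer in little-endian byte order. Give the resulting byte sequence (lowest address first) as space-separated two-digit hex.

0E 83 3E 03 CC 27

43757181240078 in hexadecimal, padded to 48 bits, is 0x27CC033E830E.
Split into bytes (most-significant first): 27 CC 03 3E 83 0E.
In little-endian order the low byte comes first in memory.
So at ascending addresses the bytes are 0E 83 3E 03 CC 27.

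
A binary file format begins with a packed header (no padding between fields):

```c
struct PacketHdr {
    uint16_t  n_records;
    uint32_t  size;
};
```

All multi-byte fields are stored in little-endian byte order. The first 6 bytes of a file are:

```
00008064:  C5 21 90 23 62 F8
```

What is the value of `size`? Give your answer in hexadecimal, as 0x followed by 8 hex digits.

`size` follows `n_records` (2 bytes), so it starts at byte offset 2 and occupies 4 bytes.
Bytes at offsets 2..5: 90 23 62 F8.
In little-endian order the low byte comes first in memory.
Reassemble most-significant byte first: F8 62 23 90 → 0xF8622390.

0xF8622390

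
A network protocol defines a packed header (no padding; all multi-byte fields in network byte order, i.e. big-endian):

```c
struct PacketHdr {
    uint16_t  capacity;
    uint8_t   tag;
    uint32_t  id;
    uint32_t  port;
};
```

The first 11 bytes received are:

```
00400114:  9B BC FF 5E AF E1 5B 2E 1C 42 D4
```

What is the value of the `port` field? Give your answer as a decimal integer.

`port` follows `capacity` (2 B), `tag` (1 B), `id` (4 B), so it starts at offset 2 + 1 + 4 = 7 and occupies 4 bytes.
Bytes at offsets 7..10: 2E 1C 42 D4.
Big-endian: lowest address holds the most-significant byte.
The bytes are already most-significant first: 0x2E1C42D4.
0x2E1C42D4 = 773604052.

773604052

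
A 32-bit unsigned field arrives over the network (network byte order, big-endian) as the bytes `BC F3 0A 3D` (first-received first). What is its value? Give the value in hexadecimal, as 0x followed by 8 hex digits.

Big-endian stores the most-significant byte at the lowest address.
The bytes are already most-significant first: 0xBCF30A3D.

0xBCF30A3D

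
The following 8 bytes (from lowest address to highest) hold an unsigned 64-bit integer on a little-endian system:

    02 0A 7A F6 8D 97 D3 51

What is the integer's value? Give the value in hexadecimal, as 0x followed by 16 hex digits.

In little-endian order the low byte comes first in memory.
Reassemble most-significant byte first: 51 D3 97 8D F6 7A 0A 02 → 0x51D3978DF67A0A02.

0x51D3978DF67A0A02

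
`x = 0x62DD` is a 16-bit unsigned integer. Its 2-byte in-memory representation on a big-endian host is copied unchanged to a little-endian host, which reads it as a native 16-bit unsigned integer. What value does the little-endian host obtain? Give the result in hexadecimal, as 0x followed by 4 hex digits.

0xDD62

Stored big-endian, the bytes at ascending addresses are 62 DD.
Read back as little-endian, the first byte is least significant, giving 0xDD62.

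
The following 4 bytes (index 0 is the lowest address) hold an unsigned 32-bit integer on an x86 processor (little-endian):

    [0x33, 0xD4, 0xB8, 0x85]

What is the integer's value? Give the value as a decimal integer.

Little-endian: lowest address holds the least-significant byte.
Reassemble most-significant byte first: 85 B8 D4 33 → 0x85B8D433.
0x85B8D433 = 2243482675.

2243482675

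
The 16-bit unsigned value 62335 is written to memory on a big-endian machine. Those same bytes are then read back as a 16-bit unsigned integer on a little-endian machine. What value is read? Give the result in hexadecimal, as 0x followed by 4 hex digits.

62335 in 16-bit hexadecimal is 0xF37F.
Stored big-endian, the bytes at ascending addresses are F3 7F.
Read back as little-endian, the first byte is least significant, giving 0x7FF3.

0x7FF3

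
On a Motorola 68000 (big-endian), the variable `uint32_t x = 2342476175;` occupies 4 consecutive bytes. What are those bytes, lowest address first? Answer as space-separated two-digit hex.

8B 9F 59 8F

2342476175 in hexadecimal, padded to 32 bits, is 0x8B9F598F.
Split into bytes (most-significant first): 8B 9F 59 8F.
Big-endian: lowest address holds the most-significant byte.
So the memory order matches the most-significant-first order: 8B 9F 59 8F.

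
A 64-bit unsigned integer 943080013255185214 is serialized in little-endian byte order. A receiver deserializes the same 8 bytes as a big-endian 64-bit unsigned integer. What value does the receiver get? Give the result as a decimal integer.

943080013255185214 in 64-bit hexadecimal is 0x0D167E4680D8933E.
Stored little-endian, the bytes at ascending addresses are 3E 93 D8 80 46 7E 16 0D.
Read back as big-endian, the last byte is least significant, giving 0x3E93D880467E160D.
0x3E93D880467E160D = 4509185697378080269.

4509185697378080269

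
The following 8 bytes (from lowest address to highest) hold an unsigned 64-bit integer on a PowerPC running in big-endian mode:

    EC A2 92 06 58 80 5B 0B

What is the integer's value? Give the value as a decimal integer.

Big-endian: lowest address holds the most-significant byte.
The bytes are already most-significant first: 0xECA2920658805B0B.
0xECA2920658805B0B = 17051351695130385163.

17051351695130385163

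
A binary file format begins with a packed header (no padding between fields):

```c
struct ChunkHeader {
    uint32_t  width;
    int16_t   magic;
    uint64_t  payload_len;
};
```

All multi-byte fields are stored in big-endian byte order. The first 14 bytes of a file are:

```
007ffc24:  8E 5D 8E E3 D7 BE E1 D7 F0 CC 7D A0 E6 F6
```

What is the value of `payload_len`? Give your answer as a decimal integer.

16273740539598268150

`payload_len` follows `width` (4 B), `magic` (2 B), so it starts at offset 4 + 2 = 6 and occupies 8 bytes.
Bytes at offsets 6..13: E1 D7 F0 CC 7D A0 E6 F6.
Big-endian: lowest address holds the most-significant byte.
The bytes are already most-significant first: 0xE1D7F0CC7DA0E6F6.
0xE1D7F0CC7DA0E6F6 = 16273740539598268150.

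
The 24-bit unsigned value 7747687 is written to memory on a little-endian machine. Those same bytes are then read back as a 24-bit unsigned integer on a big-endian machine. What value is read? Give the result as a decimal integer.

6764662

7747687 in 24-bit hexadecimal is 0x763867.
Stored little-endian, the bytes at ascending addresses are 67 38 76.
Read back as big-endian, the last byte is least significant, giving 0x673876.
0x673876 = 6764662.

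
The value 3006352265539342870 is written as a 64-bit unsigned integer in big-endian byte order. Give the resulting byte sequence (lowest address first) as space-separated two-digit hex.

29 B8 B5 75 09 29 D2 16

3006352265539342870 in hexadecimal, padded to 64 bits, is 0x29B8B5750929D216.
Split into bytes (most-significant first): 29 B8 B5 75 09 29 D2 16.
Big-endian: lowest address holds the most-significant byte.
So the memory order matches the most-significant-first order: 29 B8 B5 75 09 29 D2 16.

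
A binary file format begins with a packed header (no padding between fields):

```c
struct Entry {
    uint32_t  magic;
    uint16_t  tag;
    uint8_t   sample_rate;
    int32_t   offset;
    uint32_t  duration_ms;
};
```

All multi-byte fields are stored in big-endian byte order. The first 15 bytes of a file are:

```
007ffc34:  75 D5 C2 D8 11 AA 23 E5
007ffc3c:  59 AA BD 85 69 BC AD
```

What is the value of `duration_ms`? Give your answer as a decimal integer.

2238299309

`duration_ms` follows `magic` (4 B), `tag` (2 B), `sample_rate` (1 B), `offset` (4 B), so it starts at offset 4 + 2 + 1 + 4 = 11 and occupies 4 bytes.
Bytes at offsets 11..14: 85 69 BC AD.
Big-endian stores the most-significant byte at the lowest address.
The bytes are already most-significant first: 0x8569BCAD.
0x8569BCAD = 2238299309.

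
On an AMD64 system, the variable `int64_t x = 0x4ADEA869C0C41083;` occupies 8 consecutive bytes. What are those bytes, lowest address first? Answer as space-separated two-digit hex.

83 10 C4 C0 69 A8 DE 4A

Split into bytes (most-significant first): 4A DE A8 69 C0 C4 10 83.
In little-endian order the low byte comes first in memory.
So at ascending addresses the bytes are 83 10 C4 C0 69 A8 DE 4A.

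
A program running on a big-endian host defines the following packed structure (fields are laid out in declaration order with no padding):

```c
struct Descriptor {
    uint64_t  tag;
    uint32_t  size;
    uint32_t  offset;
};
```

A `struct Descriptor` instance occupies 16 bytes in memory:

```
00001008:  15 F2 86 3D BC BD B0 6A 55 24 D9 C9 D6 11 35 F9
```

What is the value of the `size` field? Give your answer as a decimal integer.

1428478409

`size` follows `tag` (8 bytes), so it starts at byte offset 8 and occupies 4 bytes.
Bytes at offsets 8..11: 55 24 D9 C9.
Big-endian stores the most-significant byte at the lowest address.
The bytes are already most-significant first: 0x5524D9C9.
0x5524D9C9 = 1428478409.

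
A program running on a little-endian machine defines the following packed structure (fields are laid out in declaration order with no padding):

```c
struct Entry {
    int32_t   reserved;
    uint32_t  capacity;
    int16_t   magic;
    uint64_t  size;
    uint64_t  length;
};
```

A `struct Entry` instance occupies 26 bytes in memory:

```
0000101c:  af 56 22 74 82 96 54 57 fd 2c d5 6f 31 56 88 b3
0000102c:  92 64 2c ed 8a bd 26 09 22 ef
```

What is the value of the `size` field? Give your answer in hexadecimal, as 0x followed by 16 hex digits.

0x6492B38856316FD5

`size` follows `reserved` (4 B), `capacity` (4 B), `magic` (2 B), so it starts at offset 4 + 4 + 2 = 10 and occupies 8 bytes.
Bytes at offsets 10..17: D5 6F 31 56 88 B3 92 64.
Little-endian: lowest address holds the least-significant byte.
Reassemble most-significant byte first: 64 92 B3 88 56 31 6F D5 → 0x6492B38856316FD5.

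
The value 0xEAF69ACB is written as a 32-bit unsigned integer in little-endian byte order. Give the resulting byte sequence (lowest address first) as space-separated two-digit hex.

CB 9A F6 EA

Split into bytes (most-significant first): EA F6 9A CB.
Little-endian: lowest address holds the least-significant byte.
So at ascending addresses the bytes are CB 9A F6 EA.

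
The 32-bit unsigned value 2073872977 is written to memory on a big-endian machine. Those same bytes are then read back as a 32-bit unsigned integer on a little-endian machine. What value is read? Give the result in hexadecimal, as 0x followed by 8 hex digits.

2073872977 in 32-bit hexadecimal is 0x7B9CCA51.
Stored big-endian, the bytes at ascending addresses are 7B 9C CA 51.
Read back as little-endian, the first byte is least significant, giving 0x51CA9C7B.

0x51CA9C7B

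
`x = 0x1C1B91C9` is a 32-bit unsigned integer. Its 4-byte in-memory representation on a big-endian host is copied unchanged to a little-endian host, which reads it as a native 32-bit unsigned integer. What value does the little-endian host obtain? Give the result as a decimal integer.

3381730076

Stored big-endian, the bytes at ascending addresses are 1C 1B 91 C9.
Read back as little-endian, the first byte is least significant, giving 0xC9911B1C.
0xC9911B1C = 3381730076.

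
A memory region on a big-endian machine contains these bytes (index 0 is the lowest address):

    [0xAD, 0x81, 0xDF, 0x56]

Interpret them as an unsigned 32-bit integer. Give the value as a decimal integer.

Big-endian: lowest address holds the most-significant byte.
The bytes are already most-significant first: 0xAD81DF56.
0xAD81DF56 = 2910969686.

2910969686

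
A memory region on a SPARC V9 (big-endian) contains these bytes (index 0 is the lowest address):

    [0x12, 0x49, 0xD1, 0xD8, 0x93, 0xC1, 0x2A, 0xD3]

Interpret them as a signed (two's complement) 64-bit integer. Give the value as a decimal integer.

In big-endian order the high byte comes first in memory.
The bytes are already most-significant first: 0x1249D1D893C12AD3.
0x1249D1D893C12AD3 = 1317815094104632019.

1317815094104632019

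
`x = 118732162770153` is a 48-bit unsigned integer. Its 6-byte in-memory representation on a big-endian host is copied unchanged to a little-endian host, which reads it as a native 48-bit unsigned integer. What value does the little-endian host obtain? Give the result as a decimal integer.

256892236266603

118732162770153 in 48-bit hexadecimal is 0x6BFC7C62A4E9.
Stored big-endian, the bytes at ascending addresses are 6B FC 7C 62 A4 E9.
Read back as little-endian, the first byte is least significant, giving 0xE9A4627CFC6B.
0xE9A4627CFC6B = 256892236266603.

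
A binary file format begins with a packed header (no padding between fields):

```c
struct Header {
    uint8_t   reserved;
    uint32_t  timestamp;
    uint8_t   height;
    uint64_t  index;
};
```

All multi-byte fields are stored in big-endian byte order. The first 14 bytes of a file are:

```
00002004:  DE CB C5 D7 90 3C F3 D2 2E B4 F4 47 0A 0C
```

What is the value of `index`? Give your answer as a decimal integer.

17569156451053013516

`index` follows `reserved` (1 B), `timestamp` (4 B), `height` (1 B), so it starts at offset 1 + 4 + 1 = 6 and occupies 8 bytes.
Bytes at offsets 6..13: F3 D2 2E B4 F4 47 0A 0C.
In big-endian order the high byte comes first in memory.
The bytes are already most-significant first: 0xF3D22EB4F4470A0C.
0xF3D22EB4F4470A0C = 17569156451053013516.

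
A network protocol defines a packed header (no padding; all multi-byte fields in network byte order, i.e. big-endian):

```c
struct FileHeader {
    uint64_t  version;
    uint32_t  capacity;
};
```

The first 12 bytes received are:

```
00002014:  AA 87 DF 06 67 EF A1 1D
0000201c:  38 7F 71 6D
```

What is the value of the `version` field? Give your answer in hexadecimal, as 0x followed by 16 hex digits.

0xAA87DF0667EFA11D

`version` is the first field, at byte offset 0, occupying 8 bytes.
Bytes at offsets 0..7: AA 87 DF 06 67 EF A1 1D.
Big-endian stores the most-significant byte at the lowest address.
The bytes are already most-significant first: 0xAA87DF0667EFA11D.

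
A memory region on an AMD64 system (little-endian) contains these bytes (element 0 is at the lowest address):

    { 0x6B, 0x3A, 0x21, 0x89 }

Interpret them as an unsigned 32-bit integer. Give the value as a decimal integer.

2300656235

Little-endian stores the least-significant byte at the lowest address.
Reassemble most-significant byte first: 89 21 3A 6B → 0x89213A6B.
0x89213A6B = 2300656235.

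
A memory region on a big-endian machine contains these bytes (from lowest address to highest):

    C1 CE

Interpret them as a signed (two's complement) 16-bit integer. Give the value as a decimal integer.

Big-endian stores the most-significant byte at the lowest address.
The bytes are already most-significant first: 0xC1CE.
Top bit is set, so as a signed 16-bit value this is 0xC1CE − 2^16 = -15922.

-15922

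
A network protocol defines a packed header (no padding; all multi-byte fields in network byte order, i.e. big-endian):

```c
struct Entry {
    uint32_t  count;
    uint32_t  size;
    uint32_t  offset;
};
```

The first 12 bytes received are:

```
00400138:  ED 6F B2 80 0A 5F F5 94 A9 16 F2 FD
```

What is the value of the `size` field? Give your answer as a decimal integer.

174060948

`size` follows `count` (4 bytes), so it starts at byte offset 4 and occupies 4 bytes.
Bytes at offsets 4..7: 0A 5F F5 94.
Big-endian stores the most-significant byte at the lowest address.
The bytes are already most-significant first: 0x0A5FF594.
0x0A5FF594 = 174060948.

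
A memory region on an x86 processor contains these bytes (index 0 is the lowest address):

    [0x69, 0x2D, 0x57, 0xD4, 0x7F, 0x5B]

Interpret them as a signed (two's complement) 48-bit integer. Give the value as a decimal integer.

100604581457257

In little-endian order the low byte comes first in memory.
Reassemble most-significant byte first: 5B 7F D4 57 2D 69 → 0x5B7FD4572D69.
0x5B7FD4572D69 = 100604581457257.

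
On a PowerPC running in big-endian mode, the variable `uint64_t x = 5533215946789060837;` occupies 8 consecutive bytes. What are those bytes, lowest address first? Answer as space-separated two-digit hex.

5533215946789060837 in hexadecimal, padded to 64 bits, is 0x4CC9EE965DE380E5.
Split into bytes (most-significant first): 4C C9 EE 96 5D E3 80 E5.
Big-endian: lowest address holds the most-significant byte.
So the memory order matches the most-significant-first order: 4C C9 EE 96 5D E3 80 E5.

4C C9 EE 96 5D E3 80 E5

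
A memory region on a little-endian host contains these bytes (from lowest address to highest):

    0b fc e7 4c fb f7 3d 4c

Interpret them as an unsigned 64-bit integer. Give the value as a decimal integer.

Little-endian stores the least-significant byte at the lowest address.
Reassemble most-significant byte first: 4C 3D F7 FB 4C E7 FC 0B → 0x4C3DF7FB4CE7FC0B.
0x4C3DF7FB4CE7FC0B = 5493819779160996875.

5493819779160996875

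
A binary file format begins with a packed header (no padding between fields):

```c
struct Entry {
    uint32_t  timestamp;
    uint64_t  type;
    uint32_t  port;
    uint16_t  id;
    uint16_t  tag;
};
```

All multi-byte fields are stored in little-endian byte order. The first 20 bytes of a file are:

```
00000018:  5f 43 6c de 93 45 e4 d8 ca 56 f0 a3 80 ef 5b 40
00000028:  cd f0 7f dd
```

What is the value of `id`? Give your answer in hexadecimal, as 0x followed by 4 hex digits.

0xF0CD

`id` follows `timestamp` (4 B), `type` (8 B), `port` (4 B), so it starts at offset 4 + 8 + 4 = 16 and occupies 2 bytes.
Bytes at offsets 16..17: CD F0.
In little-endian order the low byte comes first in memory.
Reassemble most-significant byte first: F0 CD → 0xF0CD.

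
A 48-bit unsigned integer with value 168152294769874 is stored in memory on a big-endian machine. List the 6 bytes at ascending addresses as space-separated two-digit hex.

168152294769874 in hexadecimal, padded to 48 bits, is 0x98EF01CC44D2.
Split into bytes (most-significant first): 98 EF 01 CC 44 D2.
In big-endian order the high byte comes first in memory.
So the memory order matches the most-significant-first order: 98 EF 01 CC 44 D2.

98 EF 01 CC 44 D2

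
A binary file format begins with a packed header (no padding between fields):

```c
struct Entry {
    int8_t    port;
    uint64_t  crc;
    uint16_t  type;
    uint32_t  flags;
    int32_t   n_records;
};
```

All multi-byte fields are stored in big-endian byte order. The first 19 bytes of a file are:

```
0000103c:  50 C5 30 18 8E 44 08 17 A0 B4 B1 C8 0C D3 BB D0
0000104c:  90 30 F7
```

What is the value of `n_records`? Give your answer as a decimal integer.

`n_records` follows `port` (1 B), `crc` (8 B), `type` (2 B), `flags` (4 B), so it starts at offset 1 + 8 + 2 + 4 = 15 and occupies 4 bytes.
Bytes at offsets 15..18: D0 90 30 F7.
Big-endian stores the most-significant byte at the lowest address.
The bytes are already most-significant first: 0xD09030F7.
Top bit is set, so as a signed 32-bit value this is 0xD09030F7 − 2^32 = -795856649.

-795856649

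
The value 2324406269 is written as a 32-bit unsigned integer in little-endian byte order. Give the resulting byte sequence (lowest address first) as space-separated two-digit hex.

FD 9F 8B 8A

2324406269 in hexadecimal, padded to 32 bits, is 0x8A8B9FFD.
Split into bytes (most-significant first): 8A 8B 9F FD.
Little-endian stores the least-significant byte at the lowest address.
So at ascending addresses the bytes are FD 9F 8B 8A.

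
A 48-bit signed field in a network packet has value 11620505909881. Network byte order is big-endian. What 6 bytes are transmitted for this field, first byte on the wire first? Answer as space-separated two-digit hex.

0A 91 9C 20 7A 79

11620505909881 in hexadecimal, padded to 48 bits, is 0x0A919C207A79.
Split into bytes (most-significant first): 0A 91 9C 20 7A 79.
In big-endian order the high byte comes first in memory.
So the memory order matches the most-significant-first order: 0A 91 9C 20 7A 79.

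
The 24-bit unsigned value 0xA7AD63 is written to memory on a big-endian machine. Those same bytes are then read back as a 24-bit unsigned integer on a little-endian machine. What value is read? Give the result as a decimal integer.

6532519

Stored big-endian, the bytes at ascending addresses are A7 AD 63.
Read back as little-endian, the first byte is least significant, giving 0x63ADA7.
0x63ADA7 = 6532519.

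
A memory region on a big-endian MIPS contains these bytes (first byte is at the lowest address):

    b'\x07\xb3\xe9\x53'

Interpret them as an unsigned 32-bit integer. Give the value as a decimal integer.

Big-endian stores the most-significant byte at the lowest address.
The bytes are already most-significant first: 0x07B3E953.
0x07B3E953 = 129231187.

129231187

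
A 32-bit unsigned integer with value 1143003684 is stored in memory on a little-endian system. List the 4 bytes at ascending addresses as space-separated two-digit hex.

24 DA 20 44

1143003684 in hexadecimal, padded to 32 bits, is 0x4420DA24.
Split into bytes (most-significant first): 44 20 DA 24.
Little-endian stores the least-significant byte at the lowest address.
So at ascending addresses the bytes are 24 DA 20 44.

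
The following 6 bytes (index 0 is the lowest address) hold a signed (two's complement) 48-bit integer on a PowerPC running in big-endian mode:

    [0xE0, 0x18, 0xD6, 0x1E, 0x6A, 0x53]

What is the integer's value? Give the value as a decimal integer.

-35077700556205

Big-endian stores the most-significant byte at the lowest address.
The bytes are already most-significant first: 0xE018D61E6A53.
Top bit is set, so as a signed 48-bit value this is 0xE018D61E6A53 − 2^48 = -35077700556205.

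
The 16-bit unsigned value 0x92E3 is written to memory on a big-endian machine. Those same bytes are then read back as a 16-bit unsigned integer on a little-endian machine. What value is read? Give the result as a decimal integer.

58258

Stored big-endian, the bytes at ascending addresses are 92 E3.
Read back as little-endian, the first byte is least significant, giving 0xE392.
0xE392 = 58258.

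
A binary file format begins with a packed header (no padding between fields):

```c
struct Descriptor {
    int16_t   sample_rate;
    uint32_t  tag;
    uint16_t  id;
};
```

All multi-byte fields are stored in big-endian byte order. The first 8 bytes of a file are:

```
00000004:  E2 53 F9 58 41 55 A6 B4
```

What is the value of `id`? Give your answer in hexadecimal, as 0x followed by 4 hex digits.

`id` follows `sample_rate` (2 B), `tag` (4 B), so it starts at offset 2 + 4 = 6 and occupies 2 bytes.
Bytes at offsets 6..7: A6 B4.
In big-endian order the high byte comes first in memory.
The bytes are already most-significant first: 0xA6B4.

0xA6B4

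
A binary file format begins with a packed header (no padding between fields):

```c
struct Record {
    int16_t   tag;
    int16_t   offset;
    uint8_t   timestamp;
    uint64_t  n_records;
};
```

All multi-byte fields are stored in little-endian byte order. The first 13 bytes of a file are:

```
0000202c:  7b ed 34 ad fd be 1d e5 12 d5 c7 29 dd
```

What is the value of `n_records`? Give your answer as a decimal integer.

`n_records` follows `tag` (2 B), `offset` (2 B), `timestamp` (1 B), so it starts at offset 2 + 2 + 1 = 5 and occupies 8 bytes.
Bytes at offsets 5..12: BE 1D E5 12 D5 C7 29 DD.
Little-endian stores the least-significant byte at the lowest address.
Reassemble most-significant byte first: DD 29 C7 D5 12 E5 1D BE → 0xDD29C7D512E51DBE.
0xDD29C7D512E51DBE = 15936488474386177470.

15936488474386177470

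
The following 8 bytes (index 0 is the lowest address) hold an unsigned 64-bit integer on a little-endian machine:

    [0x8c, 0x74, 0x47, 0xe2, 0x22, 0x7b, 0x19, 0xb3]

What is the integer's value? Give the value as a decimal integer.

In little-endian order the low byte comes first in memory.
Reassemble most-significant byte first: B3 19 7B 22 E2 47 74 8C → 0xB3197B22E247748C.
0xB3197B22E247748C = 12905481596962305164.

12905481596962305164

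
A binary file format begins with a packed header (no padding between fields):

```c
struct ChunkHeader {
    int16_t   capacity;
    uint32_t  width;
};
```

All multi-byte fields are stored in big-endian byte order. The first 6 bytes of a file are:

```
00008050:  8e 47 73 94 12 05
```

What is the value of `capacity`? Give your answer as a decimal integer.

`capacity` is the first field, at byte offset 0, occupying 2 bytes.
Bytes at offsets 0..1: 8E 47.
Big-endian stores the most-significant byte at the lowest address.
The bytes are already most-significant first: 0x8E47.
Top bit is set, so as a signed 16-bit value this is 0x8E47 − 2^16 = -29113.

-29113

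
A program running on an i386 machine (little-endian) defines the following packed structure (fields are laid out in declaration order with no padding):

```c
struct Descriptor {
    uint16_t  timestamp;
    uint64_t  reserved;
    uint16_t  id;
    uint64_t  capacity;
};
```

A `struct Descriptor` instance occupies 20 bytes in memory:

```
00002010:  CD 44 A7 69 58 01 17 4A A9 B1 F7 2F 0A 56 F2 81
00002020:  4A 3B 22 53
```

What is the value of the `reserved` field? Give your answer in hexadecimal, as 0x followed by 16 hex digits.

0xB1A94A17015869A7

`reserved` follows `timestamp` (2 bytes), so it starts at byte offset 2 and occupies 8 bytes.
Bytes at offsets 2..9: A7 69 58 01 17 4A A9 B1.
In little-endian order the low byte comes first in memory.
Reassemble most-significant byte first: B1 A9 4A 17 01 58 69 A7 → 0xB1A94A17015869A7.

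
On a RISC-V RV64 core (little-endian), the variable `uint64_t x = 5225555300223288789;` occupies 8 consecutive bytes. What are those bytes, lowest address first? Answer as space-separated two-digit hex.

D5 05 F8 FF DB E6 84 48

5225555300223288789 in hexadecimal, padded to 64 bits, is 0x4884E6DBFFF805D5.
Split into bytes (most-significant first): 48 84 E6 DB FF F8 05 D5.
Little-endian: lowest address holds the least-significant byte.
So at ascending addresses the bytes are D5 05 F8 FF DB E6 84 48.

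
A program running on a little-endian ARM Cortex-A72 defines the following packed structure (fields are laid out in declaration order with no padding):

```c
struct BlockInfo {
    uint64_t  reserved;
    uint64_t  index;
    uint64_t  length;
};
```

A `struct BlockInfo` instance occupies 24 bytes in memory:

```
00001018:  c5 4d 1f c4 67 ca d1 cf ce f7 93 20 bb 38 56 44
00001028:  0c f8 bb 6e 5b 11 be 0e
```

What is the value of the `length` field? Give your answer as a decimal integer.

`length` follows `reserved` (8 B), `index` (8 B), so it starts at offset 8 + 8 = 16 and occupies 8 bytes.
Bytes at offsets 16..23: 0C F8 BB 6E 5B 11 BE 0E.
Little-endian stores the least-significant byte at the lowest address.
Reassemble most-significant byte first: 0E BE 11 5B 6E BB F8 0C → 0x0EBE115B6EBBF80C.
0x0EBE115B6EBBF80C = 1062305646503524364.

1062305646503524364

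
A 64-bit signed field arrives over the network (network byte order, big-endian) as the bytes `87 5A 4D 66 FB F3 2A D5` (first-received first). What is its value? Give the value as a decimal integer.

-8693551025976300843

In big-endian order the high byte comes first in memory.
The bytes are already most-significant first: 0x875A4D66FBF32AD5.
Top bit is set, so as a signed 64-bit value this is 0x875A4D66FBF32AD5 − 2^64 = -8693551025976300843.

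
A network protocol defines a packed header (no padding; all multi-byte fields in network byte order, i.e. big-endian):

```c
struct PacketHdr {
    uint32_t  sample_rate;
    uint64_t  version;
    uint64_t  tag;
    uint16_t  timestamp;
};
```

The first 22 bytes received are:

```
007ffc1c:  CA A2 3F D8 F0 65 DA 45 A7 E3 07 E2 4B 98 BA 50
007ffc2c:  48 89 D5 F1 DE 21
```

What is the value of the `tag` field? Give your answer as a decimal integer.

`tag` follows `sample_rate` (4 B), `version` (8 B), so it starts at offset 4 + 8 = 12 and occupies 8 bytes.
Bytes at offsets 12..19: 4B 98 BA 50 48 89 D5 F1.
Big-endian: lowest address holds the most-significant byte.
The bytes are already most-significant first: 0x4B98BA504889D5F1.
0x4B98BA504889D5F1 = 5447308603281757681.

5447308603281757681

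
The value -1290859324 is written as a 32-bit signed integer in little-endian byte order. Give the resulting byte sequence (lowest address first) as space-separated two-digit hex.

C4 0C 0F B3

Two's complement of -1290859324 in 32 bits: 1290859324 = 0x4CF0F33C; invert → 0xB30F0CC3; add 1 → 0xB30F0CC4.
Split into bytes (most-significant first): B3 0F 0C C4.
Little-endian stores the least-significant byte at the lowest address.
So at ascending addresses the bytes are C4 0C 0F B3.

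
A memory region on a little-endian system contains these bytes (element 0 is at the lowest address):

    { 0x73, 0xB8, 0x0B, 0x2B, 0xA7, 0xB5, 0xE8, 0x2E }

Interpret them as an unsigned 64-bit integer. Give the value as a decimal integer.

In little-endian order the low byte comes first in memory.
Reassemble most-significant byte first: 2E E8 B5 A7 2B 0B B8 73 → 0x2EE8B5A72B0BB873.
0x2EE8B5A72B0BB873 = 3380151249927911539.

3380151249927911539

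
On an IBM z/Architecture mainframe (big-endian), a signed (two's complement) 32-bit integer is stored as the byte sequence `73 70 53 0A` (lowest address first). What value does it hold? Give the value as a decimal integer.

Big-endian stores the most-significant byte at the lowest address.
The bytes are already most-significant first: 0x7370530A.
0x7370530A = 1936741130.

1936741130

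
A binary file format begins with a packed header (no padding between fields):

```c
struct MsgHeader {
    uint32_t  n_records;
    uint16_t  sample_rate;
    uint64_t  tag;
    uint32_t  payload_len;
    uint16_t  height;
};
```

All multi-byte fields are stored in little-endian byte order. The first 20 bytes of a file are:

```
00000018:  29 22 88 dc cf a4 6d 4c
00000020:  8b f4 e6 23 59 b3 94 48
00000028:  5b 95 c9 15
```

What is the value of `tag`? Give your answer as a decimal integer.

`tag` follows `n_records` (4 B), `sample_rate` (2 B), so it starts at offset 4 + 2 = 6 and occupies 8 bytes.
Bytes at offsets 6..13: 6D 4C 8B F4 E6 23 59 B3.
Little-endian: lowest address holds the least-significant byte.
Reassemble most-significant byte first: B3 59 23 E6 F4 8B 4C 6D → 0xB35923E6F48B4C6D.
0xB35923E6F48B4C6D = 12923400080568568941.

12923400080568568941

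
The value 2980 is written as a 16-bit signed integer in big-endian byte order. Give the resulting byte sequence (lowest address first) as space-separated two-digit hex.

0B A4

2980 in hexadecimal, padded to 16 bits, is 0x0BA4.
Split into bytes (most-significant first): 0B A4.
Big-endian: lowest address holds the most-significant byte.
So the memory order matches the most-significant-first order: 0B A4.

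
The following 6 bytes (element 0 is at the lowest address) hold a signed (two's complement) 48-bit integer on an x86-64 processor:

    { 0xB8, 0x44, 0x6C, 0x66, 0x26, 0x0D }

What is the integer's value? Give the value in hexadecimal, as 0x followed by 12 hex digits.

In little-endian order the low byte comes first in memory.
Reassemble most-significant byte first: 0D 26 66 6C 44 B8 → 0x0D26666C44B8.

0x0D26666C44B8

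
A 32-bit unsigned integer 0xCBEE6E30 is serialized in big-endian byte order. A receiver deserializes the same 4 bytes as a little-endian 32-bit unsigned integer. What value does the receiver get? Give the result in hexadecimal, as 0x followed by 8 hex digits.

0x306EEECB

Stored big-endian, the bytes at ascending addresses are CB EE 6E 30.
Read back as little-endian, the first byte is least significant, giving 0x306EEECB.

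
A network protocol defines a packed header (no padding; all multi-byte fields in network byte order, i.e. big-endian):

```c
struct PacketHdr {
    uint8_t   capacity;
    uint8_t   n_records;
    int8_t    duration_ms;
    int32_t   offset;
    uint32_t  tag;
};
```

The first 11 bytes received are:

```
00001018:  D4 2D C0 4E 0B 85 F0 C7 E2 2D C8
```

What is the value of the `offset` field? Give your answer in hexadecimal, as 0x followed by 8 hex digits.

0x4E0B85F0

`offset` follows `capacity` (1 B), `n_records` (1 B), `duration_ms` (1 B), so it starts at offset 1 + 1 + 1 = 3 and occupies 4 bytes.
Bytes at offsets 3..6: 4E 0B 85 F0.
Big-endian: lowest address holds the most-significant byte.
The bytes are already most-significant first: 0x4E0B85F0.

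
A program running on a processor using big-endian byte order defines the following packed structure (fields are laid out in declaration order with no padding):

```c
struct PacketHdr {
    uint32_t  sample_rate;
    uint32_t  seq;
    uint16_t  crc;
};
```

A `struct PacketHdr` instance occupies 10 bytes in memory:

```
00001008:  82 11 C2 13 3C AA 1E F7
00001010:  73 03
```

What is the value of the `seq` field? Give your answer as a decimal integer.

`seq` follows `sample_rate` (4 bytes), so it starts at byte offset 4 and occupies 4 bytes.
Bytes at offsets 4..7: 3C AA 1E F7.
In big-endian order the high byte comes first in memory.
The bytes are already most-significant first: 0x3CAA1EF7.
0x3CAA1EF7 = 1017782007.

1017782007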